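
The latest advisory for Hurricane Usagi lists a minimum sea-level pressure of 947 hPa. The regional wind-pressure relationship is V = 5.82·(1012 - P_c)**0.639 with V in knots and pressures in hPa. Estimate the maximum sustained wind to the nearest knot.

ΔP = 1012 − 947 = 65 hPa.
65^0.639 ≈ 14.403.
V ≈ 5.82 × 14.403 ≈ 83.8 kt.

84 kt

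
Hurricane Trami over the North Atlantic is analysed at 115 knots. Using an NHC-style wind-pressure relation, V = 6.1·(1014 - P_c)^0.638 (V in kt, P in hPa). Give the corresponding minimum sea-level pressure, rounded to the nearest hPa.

ΔP = (V / 6.1)^(1/0.638) = (115/6.1)^1.567.
115/6.1 = 18.852; 18.852^1.567 ≈ 99.77 hPa.
P_c = 1014 − 99.77 = 914.23 ≈ 914 hPa.

914 hPa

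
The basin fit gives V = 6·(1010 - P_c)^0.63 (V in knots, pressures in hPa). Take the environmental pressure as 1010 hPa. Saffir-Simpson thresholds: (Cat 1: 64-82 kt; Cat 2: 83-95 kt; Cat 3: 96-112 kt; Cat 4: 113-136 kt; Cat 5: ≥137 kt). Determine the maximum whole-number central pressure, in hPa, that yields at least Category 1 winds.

967 hPa

Category 1 begins at V = 64 kt.
Required ΔP = (64/6)^(1/0.63) = 10.667^1.587 ≈ 42.83 hPa.
P_c ≤ 1010 − 42.83 = 967.17, so the highest integer P_c is 967 hPa.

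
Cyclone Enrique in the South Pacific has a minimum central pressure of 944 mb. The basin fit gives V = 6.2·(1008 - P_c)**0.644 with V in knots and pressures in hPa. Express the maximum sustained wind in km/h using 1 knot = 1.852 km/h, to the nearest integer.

ΔP = 1008 − 944 = 64 mb.
V ≈ 6.2 × 64^0.644 = 6.2 × 14.561 ≈ 90.276 kt.
90.276 × 1.852 ≈ 167.19 km/h → 167 km/h.

167 km/h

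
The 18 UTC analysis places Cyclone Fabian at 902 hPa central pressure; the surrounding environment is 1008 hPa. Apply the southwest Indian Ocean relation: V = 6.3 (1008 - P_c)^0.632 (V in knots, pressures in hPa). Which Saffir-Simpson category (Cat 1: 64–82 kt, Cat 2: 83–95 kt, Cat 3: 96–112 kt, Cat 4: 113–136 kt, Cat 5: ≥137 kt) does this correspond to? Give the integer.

4

ΔP = 1008 − 902 = 106 hPa.
V ≈ 6.3 × 106^0.632 = 6.3 × 19.05 ≈ 120 kt.
120 kt falls in the Category 4 band.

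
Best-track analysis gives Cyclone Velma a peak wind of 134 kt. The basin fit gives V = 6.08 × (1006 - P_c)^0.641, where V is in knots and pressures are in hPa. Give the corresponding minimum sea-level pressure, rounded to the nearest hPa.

ΔP = (V / 6.08)^(1/0.641) = (134/6.08)^1.560.
134/6.08 = 22.039; 22.039^1.560 ≈ 124.59 hPa.
P_c = 1006 − 124.59 = 881.41 ≈ 881 hPa.

881 hPa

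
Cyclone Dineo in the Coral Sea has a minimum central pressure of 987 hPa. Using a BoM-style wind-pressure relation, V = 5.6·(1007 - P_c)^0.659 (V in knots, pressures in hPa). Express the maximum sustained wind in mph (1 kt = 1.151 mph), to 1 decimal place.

ΔP = 1007 − 987 = 20 hPa.
V ≈ 5.6 × 20^0.659 = 5.6 × 7.201 ≈ 40.324 kt.
40.324 × 1.151 ≈ 46.41 mph → 46.4 mph.

46.4 mph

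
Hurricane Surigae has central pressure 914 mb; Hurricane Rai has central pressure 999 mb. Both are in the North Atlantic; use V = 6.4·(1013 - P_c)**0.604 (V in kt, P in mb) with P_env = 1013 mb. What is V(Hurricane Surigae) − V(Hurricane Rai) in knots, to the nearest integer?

71 kt

Hurricane Surigae: ΔP = 99; V ≈ 6.4 × 99^0.604 ≈ 102.69 kt.
Hurricane Rai: ΔP = 14; V ≈ 6.4 × 14^0.604 ≈ 31.51 kt.
Difference ≈ 102.69 − 31.51 = 71.18 → 71 kt.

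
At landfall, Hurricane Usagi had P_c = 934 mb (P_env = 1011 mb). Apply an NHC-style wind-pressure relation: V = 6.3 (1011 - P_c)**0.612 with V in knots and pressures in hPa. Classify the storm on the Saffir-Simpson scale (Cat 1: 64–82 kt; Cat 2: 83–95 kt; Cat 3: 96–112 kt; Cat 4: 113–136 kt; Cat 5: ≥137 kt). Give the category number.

2

ΔP = 1011 − 934 = 77 mb.
V ≈ 6.3 × 77^0.612 = 6.3 × 14.27 ≈ 90 kt.
90 kt falls in the Category 2 band.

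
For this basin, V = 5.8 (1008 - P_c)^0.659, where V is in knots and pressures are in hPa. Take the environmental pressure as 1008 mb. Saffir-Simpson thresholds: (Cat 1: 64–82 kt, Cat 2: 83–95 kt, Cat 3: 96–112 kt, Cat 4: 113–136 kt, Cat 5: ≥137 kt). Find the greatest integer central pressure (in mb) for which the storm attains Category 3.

937 mb

Category 3 begins at V = 96 kt.
Required ΔP = (96/5.8)^(1/0.659) = 16.552^1.517 ≈ 70.72 mb.
P_c ≤ 1008 − 70.72 = 937.28, so the highest integer P_c is 937 mb.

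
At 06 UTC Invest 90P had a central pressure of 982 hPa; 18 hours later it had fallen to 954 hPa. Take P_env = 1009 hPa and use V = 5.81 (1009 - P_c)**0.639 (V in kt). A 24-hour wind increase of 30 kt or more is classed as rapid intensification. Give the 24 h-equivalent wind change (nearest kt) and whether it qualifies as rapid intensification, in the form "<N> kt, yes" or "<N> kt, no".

V₁: ΔP = 27, V ≈ 5.81 × 27^0.639 ≈ 47.73 kt.
V₂: ΔP = 55, V ≈ 5.81 × 55^0.639 ≈ 75.21 kt.
ΔV over 18 h = 27.48 kt → 24 h equivalent = 27.48 × 24/18 ≈ 36.64 kt.
37 kt ≥ 30 kt ⇒ rapid intensification.

37 kt, yes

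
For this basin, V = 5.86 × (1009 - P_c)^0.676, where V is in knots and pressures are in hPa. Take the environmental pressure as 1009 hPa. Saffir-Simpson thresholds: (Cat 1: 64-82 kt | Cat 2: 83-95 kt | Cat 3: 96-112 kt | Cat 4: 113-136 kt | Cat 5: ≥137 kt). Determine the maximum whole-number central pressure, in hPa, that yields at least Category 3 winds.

Category 3 begins at V = 96 kt.
Required ΔP = (96/5.86)^(1/0.676) = 16.382^1.479 ≈ 62.58 hPa.
P_c ≤ 1009 − 62.58 = 946.42, so the highest integer P_c is 946 hPa.

946 hPa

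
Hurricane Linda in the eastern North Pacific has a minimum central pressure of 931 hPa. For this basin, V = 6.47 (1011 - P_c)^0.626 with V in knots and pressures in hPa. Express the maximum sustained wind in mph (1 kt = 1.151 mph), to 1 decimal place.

115.7 mph

ΔP = 1011 − 931 = 80 hPa.
V ≈ 6.47 × 80^0.626 = 6.47 × 15.536 ≈ 100.517 kt.
100.517 × 1.151 ≈ 115.69 mph → 115.7 mph.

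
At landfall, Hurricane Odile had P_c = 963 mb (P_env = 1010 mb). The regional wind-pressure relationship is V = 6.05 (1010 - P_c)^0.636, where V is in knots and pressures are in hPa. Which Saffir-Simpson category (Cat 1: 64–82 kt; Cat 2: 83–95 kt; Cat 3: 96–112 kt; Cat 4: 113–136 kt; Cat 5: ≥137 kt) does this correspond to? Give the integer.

ΔP = 1010 − 963 = 47 mb.
V ≈ 6.05 × 47^0.636 = 6.05 × 11.57 ≈ 70 kt.
70 kt falls in the Category 1 band.

1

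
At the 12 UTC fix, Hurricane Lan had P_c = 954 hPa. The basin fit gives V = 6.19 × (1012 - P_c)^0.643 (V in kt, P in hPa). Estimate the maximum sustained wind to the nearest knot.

84 kt

ΔP = 1012 − 954 = 58 hPa.
58^0.643 ≈ 13.611.
V ≈ 6.19 × 13.611 ≈ 84.3 kt.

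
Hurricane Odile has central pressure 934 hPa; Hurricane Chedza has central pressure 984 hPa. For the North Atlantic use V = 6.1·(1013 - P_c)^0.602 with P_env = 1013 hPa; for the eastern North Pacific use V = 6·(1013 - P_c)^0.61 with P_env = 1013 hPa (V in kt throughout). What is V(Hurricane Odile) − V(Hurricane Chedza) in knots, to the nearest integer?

38 kt

Hurricane Odile: ΔP = 79; V ≈ 6.1 × 79^0.602 ≈ 84.66 kt.
Hurricane Chedza: ΔP = 29; V ≈ 6 × 29^0.61 ≈ 46.80 kt.
Difference ≈ 84.66 − 46.80 = 37.86 → 38 kt.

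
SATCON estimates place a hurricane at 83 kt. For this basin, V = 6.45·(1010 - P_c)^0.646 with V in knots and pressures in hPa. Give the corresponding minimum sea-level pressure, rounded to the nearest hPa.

958 hPa

ΔP = (V / 6.45)^(1/0.646) = (83/6.45)^1.548.
83/6.45 = 12.868; 12.868^1.548 ≈ 52.18 hPa.
P_c = 1010 − 52.18 = 957.82 ≈ 958 hPa.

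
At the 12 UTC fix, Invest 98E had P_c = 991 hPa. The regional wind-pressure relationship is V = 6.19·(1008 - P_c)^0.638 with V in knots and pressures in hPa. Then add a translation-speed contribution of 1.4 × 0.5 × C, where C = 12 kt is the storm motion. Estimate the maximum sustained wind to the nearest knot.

46 kt

ΔP = 1008 − 991 = 17 hPa.
17^0.638 ≈ 6.096.
V ≈ 6.19 × 6.096 ≈ 37.7 kt.
Translation term: 1.4 × 0.5 × 12 = 8.4 kt.
Corrected V ≈ 46.1 kt → 46 kt.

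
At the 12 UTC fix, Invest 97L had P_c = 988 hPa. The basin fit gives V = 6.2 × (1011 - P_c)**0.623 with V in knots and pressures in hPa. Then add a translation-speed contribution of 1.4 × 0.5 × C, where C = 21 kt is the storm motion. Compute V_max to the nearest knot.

ΔP = 1011 − 988 = 23 hPa.
23^0.623 ≈ 7.053.
V ≈ 6.2 × 7.053 ≈ 43.7 kt.
Translation term: 1.4 × 0.5 × 21 = 14.7 kt.
Corrected V ≈ 58.4 kt → 58 kt.

58 kt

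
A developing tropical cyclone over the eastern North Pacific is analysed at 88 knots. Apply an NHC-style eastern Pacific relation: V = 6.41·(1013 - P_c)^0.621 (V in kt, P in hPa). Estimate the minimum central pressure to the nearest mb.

ΔP = (V / 6.41)^(1/0.621) = (88/6.41)^1.610.
88/6.41 = 13.729; 13.729^1.610 ≈ 67.91 mb.
P_c = 1013 − 67.91 = 945.09 ≈ 945 mb.

945 mb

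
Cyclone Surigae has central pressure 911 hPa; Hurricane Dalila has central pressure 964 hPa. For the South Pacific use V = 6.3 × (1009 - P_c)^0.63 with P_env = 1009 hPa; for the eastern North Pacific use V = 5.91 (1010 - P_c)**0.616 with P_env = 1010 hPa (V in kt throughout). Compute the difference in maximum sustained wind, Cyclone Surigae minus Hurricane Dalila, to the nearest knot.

51 kt

Cyclone Surigae: ΔP = 98; V ≈ 6.3 × 98^0.63 ≈ 113.19 kt.
Hurricane Dalila: ΔP = 46; V ≈ 5.91 × 46^0.616 ≈ 62.50 kt.
Difference ≈ 113.19 − 62.50 = 50.69 → 51 kt.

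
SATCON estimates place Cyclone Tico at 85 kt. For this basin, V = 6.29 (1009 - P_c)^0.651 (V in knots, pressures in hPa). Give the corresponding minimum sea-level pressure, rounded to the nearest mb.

954 mb

ΔP = (V / 6.29)^(1/0.651) = (85/6.29)^1.536.
85/6.29 = 13.514; 13.514^1.536 ≈ 54.57 mb.
P_c = 1009 − 54.57 = 954.43 ≈ 954 mb.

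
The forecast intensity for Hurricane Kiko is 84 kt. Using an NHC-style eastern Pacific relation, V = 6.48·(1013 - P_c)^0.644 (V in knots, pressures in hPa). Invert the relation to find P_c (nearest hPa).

ΔP = (V / 6.48)^(1/0.644) = (84/6.48)^1.553.
84/6.48 = 12.963; 12.963^1.553 ≈ 53.43 hPa.
P_c = 1013 − 53.43 = 959.57 ≈ 960 hPa.

960 hPa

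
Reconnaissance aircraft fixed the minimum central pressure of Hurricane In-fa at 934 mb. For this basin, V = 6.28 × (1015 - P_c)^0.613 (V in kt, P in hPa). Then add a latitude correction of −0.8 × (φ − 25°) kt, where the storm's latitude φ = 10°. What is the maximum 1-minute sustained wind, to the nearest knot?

ΔP = 1015 − 934 = 81 mb.
81^0.613 ≈ 14.788.
V ≈ 6.28 × 14.788 ≈ 92.9 kt.
Latitude correction: −0.8 × (10 − 25) = 12 kt.
Corrected V ≈ 104.9 kt → 105 kt.

105 kt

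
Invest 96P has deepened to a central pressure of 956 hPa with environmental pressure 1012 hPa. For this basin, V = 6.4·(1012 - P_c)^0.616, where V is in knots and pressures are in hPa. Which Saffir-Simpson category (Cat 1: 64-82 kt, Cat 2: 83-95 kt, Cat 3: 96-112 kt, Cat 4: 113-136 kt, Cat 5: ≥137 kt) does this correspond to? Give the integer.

1

ΔP = 1012 − 956 = 56 hPa.
V ≈ 6.4 × 56^0.616 = 6.4 × 11.94 ≈ 76 kt.
76 kt falls in the Category 1 band.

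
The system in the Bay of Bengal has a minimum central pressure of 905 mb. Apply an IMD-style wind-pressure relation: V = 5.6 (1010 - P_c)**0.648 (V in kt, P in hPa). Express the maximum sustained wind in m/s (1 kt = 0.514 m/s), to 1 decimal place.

ΔP = 1010 − 905 = 105 mb.
V ≈ 5.6 × 105^0.648 = 5.6 × 20.405 ≈ 114.266 kt.
114.266 × 0.514 ≈ 58.73 m/s → 58.7 m/s.

58.7 m/s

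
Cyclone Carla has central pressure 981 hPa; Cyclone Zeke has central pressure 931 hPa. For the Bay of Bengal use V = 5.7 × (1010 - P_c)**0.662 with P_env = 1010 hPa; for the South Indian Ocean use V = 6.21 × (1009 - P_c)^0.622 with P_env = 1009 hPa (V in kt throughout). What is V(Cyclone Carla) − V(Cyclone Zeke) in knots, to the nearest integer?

-40 kt

Cyclone Carla: ΔP = 29; V ≈ 5.7 × 29^0.662 ≈ 52.96 kt.
Cyclone Zeke: ΔP = 78; V ≈ 6.21 × 78^0.622 ≈ 93.32 kt.
Difference ≈ 52.96 − 93.32 = -40.36 → -40 kt.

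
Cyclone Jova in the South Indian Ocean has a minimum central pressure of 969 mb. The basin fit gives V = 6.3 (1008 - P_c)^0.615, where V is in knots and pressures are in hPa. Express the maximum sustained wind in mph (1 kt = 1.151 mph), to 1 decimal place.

69.0 mph

ΔP = 1008 − 969 = 39 mb.
V ≈ 6.3 × 39^0.615 = 6.3 × 9.517 ≈ 59.958 kt.
59.958 × 1.151 ≈ 69.01 mph → 69.0 mph.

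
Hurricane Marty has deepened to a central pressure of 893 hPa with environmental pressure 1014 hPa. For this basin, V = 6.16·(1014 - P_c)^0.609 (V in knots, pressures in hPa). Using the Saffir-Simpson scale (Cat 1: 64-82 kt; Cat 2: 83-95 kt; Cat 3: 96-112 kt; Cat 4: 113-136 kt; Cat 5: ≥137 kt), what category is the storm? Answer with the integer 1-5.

4

ΔP = 1014 − 893 = 121 hPa.
V ≈ 6.16 × 121^0.609 = 6.16 × 18.55 ≈ 114 kt.
114 kt falls in the Category 4 band.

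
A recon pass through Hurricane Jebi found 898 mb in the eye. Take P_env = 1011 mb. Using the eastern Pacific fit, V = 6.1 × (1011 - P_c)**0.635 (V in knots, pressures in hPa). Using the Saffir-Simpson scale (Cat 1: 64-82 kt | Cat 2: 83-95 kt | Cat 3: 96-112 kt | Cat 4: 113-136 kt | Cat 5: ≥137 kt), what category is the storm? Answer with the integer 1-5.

4

ΔP = 1011 − 898 = 113 mb.
V ≈ 6.1 × 113^0.635 = 6.1 × 20.12 ≈ 123 kt.
123 kt falls in the Category 4 band.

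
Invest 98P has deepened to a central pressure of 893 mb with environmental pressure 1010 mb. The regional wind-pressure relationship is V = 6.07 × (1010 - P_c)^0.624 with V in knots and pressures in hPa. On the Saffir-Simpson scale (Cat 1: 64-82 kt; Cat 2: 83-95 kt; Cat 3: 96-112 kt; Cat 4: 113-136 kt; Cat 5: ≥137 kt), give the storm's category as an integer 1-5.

ΔP = 1010 − 893 = 117 mb.
V ≈ 6.07 × 117^0.624 = 6.07 × 19.52 ≈ 119 kt.
119 kt falls in the Category 4 band.

4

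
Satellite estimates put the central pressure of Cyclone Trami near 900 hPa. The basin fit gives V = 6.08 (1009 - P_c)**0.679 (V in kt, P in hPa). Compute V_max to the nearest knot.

ΔP = 1009 − 900 = 109 hPa.
109^0.679 ≈ 24.178.
V ≈ 6.08 × 24.178 ≈ 147.0 kt.

147 kt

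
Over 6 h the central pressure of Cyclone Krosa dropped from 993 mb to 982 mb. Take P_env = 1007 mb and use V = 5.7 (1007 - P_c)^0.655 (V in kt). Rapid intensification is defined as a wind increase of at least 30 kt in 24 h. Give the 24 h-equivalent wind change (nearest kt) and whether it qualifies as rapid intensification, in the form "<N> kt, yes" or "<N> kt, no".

V₁: ΔP = 14, V ≈ 5.7 × 14^0.655 ≈ 32.11 kt.
V₂: ΔP = 25, V ≈ 5.7 × 25^0.655 ≈ 46.94 kt.
ΔV over 6 h = 14.83 kt → 24 h equivalent = 14.83 × 24/6 ≈ 59.32 kt.
59 kt ≥ 30 kt ⇒ rapid intensification.

59 kt, yes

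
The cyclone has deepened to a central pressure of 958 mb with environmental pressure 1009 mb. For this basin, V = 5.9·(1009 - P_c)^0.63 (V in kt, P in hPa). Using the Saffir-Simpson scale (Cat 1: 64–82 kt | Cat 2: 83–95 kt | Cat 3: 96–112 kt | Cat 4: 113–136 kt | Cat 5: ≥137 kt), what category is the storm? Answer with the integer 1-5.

ΔP = 1009 − 958 = 51 mb.
V ≈ 5.9 × 51^0.63 = 5.9 × 11.91 ≈ 70 kt.
70 kt falls in the Category 1 band.

1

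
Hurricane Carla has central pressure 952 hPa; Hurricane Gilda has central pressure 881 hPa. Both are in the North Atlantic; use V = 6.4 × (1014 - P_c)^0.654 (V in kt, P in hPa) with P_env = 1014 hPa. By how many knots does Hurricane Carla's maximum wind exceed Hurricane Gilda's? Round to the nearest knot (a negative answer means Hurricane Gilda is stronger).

-62 kt

Hurricane Carla: ΔP = 62; V ≈ 6.4 × 62^0.654 ≈ 95.15 kt.
Hurricane Gilda: ΔP = 133; V ≈ 6.4 × 133^0.654 ≈ 156.74 kt.
Difference ≈ 95.15 − 156.74 = -61.59 → -62 kt.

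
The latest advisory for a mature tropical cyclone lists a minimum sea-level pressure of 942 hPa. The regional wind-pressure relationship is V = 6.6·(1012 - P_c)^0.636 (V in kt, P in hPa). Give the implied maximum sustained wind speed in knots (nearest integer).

98 kt

ΔP = 1012 − 942 = 70 hPa.
70^0.636 ≈ 14.910.
V ≈ 6.6 × 14.910 ≈ 98.4 kt.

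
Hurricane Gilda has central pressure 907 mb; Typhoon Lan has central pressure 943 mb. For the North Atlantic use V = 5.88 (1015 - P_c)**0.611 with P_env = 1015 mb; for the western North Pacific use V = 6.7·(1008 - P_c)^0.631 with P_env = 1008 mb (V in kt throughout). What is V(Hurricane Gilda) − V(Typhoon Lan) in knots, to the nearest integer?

Hurricane Gilda: ΔP = 108; V ≈ 5.88 × 108^0.611 ≈ 102.75 kt.
Typhoon Lan: ΔP = 65; V ≈ 6.7 × 65^0.631 ≈ 93.33 kt.
Difference ≈ 102.75 − 93.33 = 9.42 → 9 kt.

9 kt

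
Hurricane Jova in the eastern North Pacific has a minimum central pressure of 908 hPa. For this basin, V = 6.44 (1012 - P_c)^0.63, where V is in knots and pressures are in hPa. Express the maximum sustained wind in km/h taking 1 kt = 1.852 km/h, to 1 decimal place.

222.5 km/h

ΔP = 1012 − 908 = 104 hPa.
V ≈ 6.44 × 104^0.63 = 6.44 × 18.652 ≈ 120.120 kt.
120.120 × 1.852 ≈ 222.46 km/h → 222.5 km/h.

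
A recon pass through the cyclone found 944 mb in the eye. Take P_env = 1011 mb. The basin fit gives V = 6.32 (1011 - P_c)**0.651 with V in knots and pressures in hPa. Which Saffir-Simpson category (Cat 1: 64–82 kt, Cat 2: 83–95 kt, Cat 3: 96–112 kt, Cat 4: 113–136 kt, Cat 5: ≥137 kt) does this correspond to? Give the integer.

3

ΔP = 1011 − 944 = 67 mb.
V ≈ 6.32 × 67^0.651 = 6.32 × 15.44 ≈ 98 kt.
98 kt falls in the Category 3 band.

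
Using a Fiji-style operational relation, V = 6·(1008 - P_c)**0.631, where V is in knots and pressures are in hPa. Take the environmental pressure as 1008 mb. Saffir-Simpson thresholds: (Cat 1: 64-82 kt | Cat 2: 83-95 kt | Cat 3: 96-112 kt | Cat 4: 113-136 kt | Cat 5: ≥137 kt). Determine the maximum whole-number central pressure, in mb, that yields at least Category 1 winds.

Category 1 begins at V = 64 kt.
Required ΔP = (64/6)^(1/0.631) = 10.667^1.585 ≈ 42.58 mb.
P_c ≤ 1008 − 42.58 = 965.42, so the highest integer P_c is 965 mb.

965 mb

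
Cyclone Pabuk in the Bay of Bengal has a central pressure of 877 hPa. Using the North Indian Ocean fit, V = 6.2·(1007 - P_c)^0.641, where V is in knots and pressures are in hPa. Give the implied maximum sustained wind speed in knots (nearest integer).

ΔP = 1007 − 877 = 130 hPa.
130^0.641 ≈ 22.648.
V ≈ 6.2 × 22.648 ≈ 140.4 kt.

140 kt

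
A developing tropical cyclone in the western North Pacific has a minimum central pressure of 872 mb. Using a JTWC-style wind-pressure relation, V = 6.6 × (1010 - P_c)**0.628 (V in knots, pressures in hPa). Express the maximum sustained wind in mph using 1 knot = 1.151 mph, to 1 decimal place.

ΔP = 1010 − 872 = 138 mb.
V ≈ 6.6 × 138^0.628 = 6.6 × 22.072 ≈ 145.676 kt.
145.676 × 1.151 ≈ 167.67 mph → 167.7 mph.

167.7 mph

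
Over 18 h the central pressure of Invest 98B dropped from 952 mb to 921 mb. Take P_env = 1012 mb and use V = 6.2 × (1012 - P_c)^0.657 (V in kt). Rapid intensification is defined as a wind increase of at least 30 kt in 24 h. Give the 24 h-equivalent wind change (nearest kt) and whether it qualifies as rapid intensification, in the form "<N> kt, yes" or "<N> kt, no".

38 kt, yes

V₁: ΔP = 60, V ≈ 6.2 × 60^0.657 ≈ 91.33 kt.
V₂: ΔP = 91, V ≈ 6.2 × 91^0.657 ≈ 120.08 kt.
ΔV over 18 h = 28.75 kt → 24 h equivalent = 28.75 × 24/18 ≈ 38.33 kt.
38 kt ≥ 30 kt ⇒ rapid intensification.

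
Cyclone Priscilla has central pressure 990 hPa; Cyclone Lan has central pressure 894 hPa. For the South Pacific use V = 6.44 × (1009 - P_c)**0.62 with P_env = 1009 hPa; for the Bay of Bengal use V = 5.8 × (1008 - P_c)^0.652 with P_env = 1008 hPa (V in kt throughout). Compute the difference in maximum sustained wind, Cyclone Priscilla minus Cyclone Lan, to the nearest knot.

-87 kt

Cyclone Priscilla: ΔP = 19; V ≈ 6.44 × 19^0.62 ≈ 39.97 kt.
Cyclone Lan: ΔP = 114; V ≈ 5.8 × 114^0.652 ≈ 127.21 kt.
Difference ≈ 39.97 − 127.21 = -87.24 → -87 kt.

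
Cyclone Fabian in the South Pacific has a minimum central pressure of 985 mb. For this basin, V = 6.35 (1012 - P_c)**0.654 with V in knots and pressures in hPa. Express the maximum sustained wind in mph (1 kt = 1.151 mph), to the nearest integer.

63 mph

ΔP = 1012 − 985 = 27 mb.
V ≈ 6.35 × 27^0.654 = 6.35 × 8.632 ≈ 54.813 kt.
54.813 × 1.151 ≈ 63.09 mph → 63 mph.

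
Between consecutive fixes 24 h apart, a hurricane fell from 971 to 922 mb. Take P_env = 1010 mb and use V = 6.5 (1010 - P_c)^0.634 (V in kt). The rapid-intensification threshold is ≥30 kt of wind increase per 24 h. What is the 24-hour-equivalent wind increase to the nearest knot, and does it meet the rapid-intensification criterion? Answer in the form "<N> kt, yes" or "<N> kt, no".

V₁: ΔP = 39, V ≈ 6.5 × 39^0.634 ≈ 66.32 kt.
V₂: ΔP = 88, V ≈ 6.5 × 88^0.634 ≈ 111.10 kt.
ΔV over 24 h = 44.78 kt → 24 h equivalent = 44.78 × 24/24 ≈ 44.78 kt.
45 kt ≥ 30 kt ⇒ rapid intensification.

45 kt, yes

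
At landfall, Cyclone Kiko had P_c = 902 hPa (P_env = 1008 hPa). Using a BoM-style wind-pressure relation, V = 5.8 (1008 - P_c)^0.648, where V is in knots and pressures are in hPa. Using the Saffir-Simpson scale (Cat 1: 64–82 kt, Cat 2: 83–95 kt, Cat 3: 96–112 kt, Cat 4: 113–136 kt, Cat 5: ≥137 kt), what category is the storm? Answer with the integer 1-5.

ΔP = 1008 − 902 = 106 hPa.
V ≈ 5.8 × 106^0.648 = 5.8 × 20.53 ≈ 119 kt.
119 kt falls in the Category 4 band.

4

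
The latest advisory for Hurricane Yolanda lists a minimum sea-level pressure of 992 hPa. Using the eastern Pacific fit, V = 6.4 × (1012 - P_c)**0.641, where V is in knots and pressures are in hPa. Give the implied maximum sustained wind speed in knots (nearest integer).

44 kt

ΔP = 1012 − 992 = 20 hPa.
20^0.641 ≈ 6.823.
V ≈ 6.4 × 6.823 ≈ 43.7 kt.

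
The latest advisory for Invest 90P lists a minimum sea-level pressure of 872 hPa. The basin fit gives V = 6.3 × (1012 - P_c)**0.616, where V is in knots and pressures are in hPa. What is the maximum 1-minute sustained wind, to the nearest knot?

132 kt

ΔP = 1012 − 872 = 140 hPa.
140^0.616 ≈ 20.990.
V ≈ 6.3 × 20.990 ≈ 132.2 kt.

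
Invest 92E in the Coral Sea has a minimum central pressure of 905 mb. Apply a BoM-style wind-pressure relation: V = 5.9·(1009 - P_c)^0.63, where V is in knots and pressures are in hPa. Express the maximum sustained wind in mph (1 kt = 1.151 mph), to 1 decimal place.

ΔP = 1009 − 905 = 104 mb.
V ≈ 5.9 × 104^0.63 = 5.9 × 18.652 ≈ 110.048 kt.
110.048 × 1.151 ≈ 126.67 mph → 126.7 mph.

126.7 mph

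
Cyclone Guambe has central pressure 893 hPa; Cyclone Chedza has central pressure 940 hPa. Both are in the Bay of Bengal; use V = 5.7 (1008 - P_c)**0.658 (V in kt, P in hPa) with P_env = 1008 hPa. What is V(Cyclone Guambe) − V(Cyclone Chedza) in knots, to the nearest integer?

Cyclone Guambe: ΔP = 115; V ≈ 5.7 × 115^0.658 ≈ 129.36 kt.
Cyclone Chedza: ΔP = 68; V ≈ 5.7 × 68^0.658 ≈ 91.55 kt.
Difference ≈ 129.36 − 91.55 = 37.81 → 38 kt.

38 kt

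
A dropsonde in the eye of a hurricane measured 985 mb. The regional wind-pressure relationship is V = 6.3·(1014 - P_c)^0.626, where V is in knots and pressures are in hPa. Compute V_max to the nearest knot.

ΔP = 1014 − 985 = 29 mb.
29^0.626 ≈ 8.231.
V ≈ 6.3 × 8.231 ≈ 51.9 kt.

52 kt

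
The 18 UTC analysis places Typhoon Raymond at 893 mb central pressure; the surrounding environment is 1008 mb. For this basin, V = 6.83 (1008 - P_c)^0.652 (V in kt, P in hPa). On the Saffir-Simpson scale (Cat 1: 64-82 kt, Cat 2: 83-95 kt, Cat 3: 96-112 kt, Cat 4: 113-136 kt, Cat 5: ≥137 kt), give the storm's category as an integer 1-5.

5

ΔP = 1008 − 893 = 115 mb.
V ≈ 6.83 × 115^0.652 = 6.83 × 22.06 ≈ 151 kt.
151 kt falls in the Category 5 band.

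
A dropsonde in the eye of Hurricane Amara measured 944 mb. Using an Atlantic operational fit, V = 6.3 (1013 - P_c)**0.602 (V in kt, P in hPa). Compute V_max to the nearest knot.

ΔP = 1013 − 944 = 69 mb.
69^0.602 ≈ 12.793.
V ≈ 6.3 × 12.793 ≈ 80.6 kt.

81 kt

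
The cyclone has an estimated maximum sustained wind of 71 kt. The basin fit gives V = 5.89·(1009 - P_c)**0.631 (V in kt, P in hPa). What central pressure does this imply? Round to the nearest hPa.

957 hPa

ΔP = (V / 5.89)^(1/0.631) = (71/5.89)^1.585.
71/5.89 = 12.054; 12.054^1.585 ≈ 51.69 hPa.
P_c = 1009 − 51.69 = 957.31 ≈ 957 hPa.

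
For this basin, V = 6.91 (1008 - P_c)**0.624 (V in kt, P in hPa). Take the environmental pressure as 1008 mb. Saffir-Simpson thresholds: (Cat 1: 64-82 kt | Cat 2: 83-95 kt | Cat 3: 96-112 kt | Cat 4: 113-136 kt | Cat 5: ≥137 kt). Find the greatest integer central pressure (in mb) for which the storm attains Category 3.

940 mb

Category 3 begins at V = 96 kt.
Required ΔP = (96/6.91)^(1/0.624) = 13.893^1.603 ≈ 67.83 mb.
P_c ≤ 1008 − 67.83 = 940.17, so the highest integer P_c is 940 mb.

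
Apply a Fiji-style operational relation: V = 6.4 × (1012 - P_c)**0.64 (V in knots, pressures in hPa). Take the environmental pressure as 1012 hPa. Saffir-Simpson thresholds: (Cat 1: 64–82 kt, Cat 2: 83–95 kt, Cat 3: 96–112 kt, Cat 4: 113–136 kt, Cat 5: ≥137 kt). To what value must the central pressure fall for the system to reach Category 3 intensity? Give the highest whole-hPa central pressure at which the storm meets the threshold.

Category 3 begins at V = 96 kt.
Required ΔP = (96/6.4)^(1/0.64) = 15.000^1.562 ≈ 68.81 hPa.
P_c ≤ 1012 − 68.81 = 943.19, so the highest integer P_c is 943 hPa.

943 hPa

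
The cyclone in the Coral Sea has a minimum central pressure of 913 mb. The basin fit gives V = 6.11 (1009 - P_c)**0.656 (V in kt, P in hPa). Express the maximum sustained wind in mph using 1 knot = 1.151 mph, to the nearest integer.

ΔP = 1009 − 913 = 96 mb.
V ≈ 6.11 × 96^0.656 = 6.11 × 19.970 ≈ 122.014 kt.
122.014 × 1.151 ≈ 140.44 mph → 140 mph.

140 mph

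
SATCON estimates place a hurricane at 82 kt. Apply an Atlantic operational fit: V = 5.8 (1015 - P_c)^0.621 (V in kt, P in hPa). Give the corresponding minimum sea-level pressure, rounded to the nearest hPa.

944 hPa

ΔP = (V / 5.8)^(1/0.621) = (82/5.8)^1.610.
82/5.8 = 14.138; 14.138^1.610 ≈ 71.20 hPa.
P_c = 1015 − 71.20 = 943.80 ≈ 944 hPa.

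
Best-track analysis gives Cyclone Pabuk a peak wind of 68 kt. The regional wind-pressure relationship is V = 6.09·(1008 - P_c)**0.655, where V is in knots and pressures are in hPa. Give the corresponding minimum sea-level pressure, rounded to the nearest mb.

ΔP = (V / 6.09)^(1/0.655) = (68/6.09)^1.527.
68/6.09 = 11.166; 11.166^1.527 ≈ 39.80 mb.
P_c = 1008 − 39.80 = 968.20 ≈ 968 mb.

968 mb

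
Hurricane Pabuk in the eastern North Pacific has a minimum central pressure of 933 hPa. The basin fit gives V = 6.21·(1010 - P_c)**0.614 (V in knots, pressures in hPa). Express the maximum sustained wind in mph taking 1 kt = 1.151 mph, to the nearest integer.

ΔP = 1010 − 933 = 77 hPa.
V ≈ 6.21 × 77^0.614 = 6.21 × 14.398 ≈ 89.412 kt.
89.412 × 1.151 ≈ 102.91 mph → 103 mph.

103 mph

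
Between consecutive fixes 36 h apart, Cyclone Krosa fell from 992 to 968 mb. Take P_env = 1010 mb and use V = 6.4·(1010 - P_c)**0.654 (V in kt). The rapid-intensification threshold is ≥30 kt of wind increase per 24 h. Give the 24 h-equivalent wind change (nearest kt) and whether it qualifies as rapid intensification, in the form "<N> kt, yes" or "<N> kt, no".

21 kt, no

V₁: ΔP = 18, V ≈ 6.4 × 18^0.654 ≈ 42.38 kt.
V₂: ΔP = 42, V ≈ 6.4 × 42^0.654 ≈ 73.75 kt.
ΔV over 36 h = 31.37 kt → 24 h equivalent = 31.37 × 24/36 ≈ 20.91 kt.
21 kt < 30 kt ⇒ not rapid intensification.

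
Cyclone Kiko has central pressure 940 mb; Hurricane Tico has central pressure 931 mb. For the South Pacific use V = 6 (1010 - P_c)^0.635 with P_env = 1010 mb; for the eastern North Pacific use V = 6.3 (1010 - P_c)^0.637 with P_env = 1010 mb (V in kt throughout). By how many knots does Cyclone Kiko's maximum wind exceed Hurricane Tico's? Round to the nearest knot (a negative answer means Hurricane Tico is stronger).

Cyclone Kiko: ΔP = 70; V ≈ 6 × 70^0.635 ≈ 89.08 kt.
Hurricane Tico: ΔP = 79; V ≈ 6.3 × 79^0.637 ≈ 101.89 kt.
Difference ≈ 89.08 − 101.89 = -12.81 → -13 kt.

-13 kt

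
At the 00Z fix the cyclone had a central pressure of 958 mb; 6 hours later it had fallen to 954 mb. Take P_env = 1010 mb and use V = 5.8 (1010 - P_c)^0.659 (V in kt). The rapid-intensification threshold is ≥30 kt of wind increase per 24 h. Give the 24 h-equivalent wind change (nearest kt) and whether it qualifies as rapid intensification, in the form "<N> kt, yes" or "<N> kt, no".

16 kt, no

V₁: ΔP = 52, V ≈ 5.8 × 52^0.659 ≈ 78.39 kt.
V₂: ΔP = 56, V ≈ 5.8 × 56^0.659 ≈ 82.32 kt.
ΔV over 6 h = 3.93 kt → 24 h equivalent = 3.93 × 24/6 ≈ 15.72 kt.
16 kt < 30 kt ⇒ not rapid intensification.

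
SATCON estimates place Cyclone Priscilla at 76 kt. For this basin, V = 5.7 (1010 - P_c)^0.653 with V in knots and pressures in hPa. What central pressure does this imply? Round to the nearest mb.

957 mb

ΔP = (V / 5.7)^(1/0.653) = (76/5.7)^1.531.
76/5.7 = 13.333; 13.333^1.531 ≈ 52.81 mb.
P_c = 1010 − 52.81 = 957.19 ≈ 957 mb.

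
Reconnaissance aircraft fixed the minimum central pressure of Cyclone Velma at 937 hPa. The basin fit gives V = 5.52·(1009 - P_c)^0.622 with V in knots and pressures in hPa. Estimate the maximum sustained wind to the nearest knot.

79 kt

ΔP = 1009 − 937 = 72 hPa.
72^0.622 ≈ 14.298.
V ≈ 5.52 × 14.298 ≈ 78.9 kt.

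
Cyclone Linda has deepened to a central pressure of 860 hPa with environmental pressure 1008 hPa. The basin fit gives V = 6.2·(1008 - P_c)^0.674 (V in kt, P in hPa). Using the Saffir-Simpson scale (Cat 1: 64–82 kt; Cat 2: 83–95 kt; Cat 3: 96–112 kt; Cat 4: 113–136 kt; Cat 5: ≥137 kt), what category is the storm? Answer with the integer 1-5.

5

ΔP = 1008 − 860 = 148 hPa.
V ≈ 6.2 × 148^0.674 = 6.2 × 29.02 ≈ 180 kt.
180 kt falls in the Category 5 band.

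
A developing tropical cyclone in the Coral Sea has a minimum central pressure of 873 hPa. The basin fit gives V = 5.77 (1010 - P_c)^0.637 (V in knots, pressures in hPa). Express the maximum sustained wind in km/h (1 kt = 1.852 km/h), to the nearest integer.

ΔP = 1010 − 873 = 137 hPa.
V ≈ 5.77 × 137^0.637 = 5.77 × 22.966 ≈ 132.516 kt.
132.516 × 1.852 ≈ 245.42 km/h → 245 km/h.

245 km/h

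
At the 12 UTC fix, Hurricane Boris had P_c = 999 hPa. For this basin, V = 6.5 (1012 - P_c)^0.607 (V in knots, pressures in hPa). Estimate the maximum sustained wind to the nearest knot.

31 kt

ΔP = 1012 − 999 = 13 hPa.
13^0.607 ≈ 4.744.
V ≈ 6.5 × 4.744 ≈ 30.8 kt.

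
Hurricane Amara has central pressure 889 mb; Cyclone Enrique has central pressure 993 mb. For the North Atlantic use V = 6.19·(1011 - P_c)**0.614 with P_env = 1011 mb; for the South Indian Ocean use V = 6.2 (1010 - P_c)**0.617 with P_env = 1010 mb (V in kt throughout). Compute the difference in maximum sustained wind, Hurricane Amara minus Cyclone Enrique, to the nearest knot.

83 kt

Hurricane Amara: ΔP = 122; V ≈ 6.19 × 122^0.614 ≈ 118.23 kt.
Cyclone Enrique: ΔP = 17; V ≈ 6.2 × 17^0.617 ≈ 35.61 kt.
Difference ≈ 118.23 − 35.61 = 82.62 → 83 kt.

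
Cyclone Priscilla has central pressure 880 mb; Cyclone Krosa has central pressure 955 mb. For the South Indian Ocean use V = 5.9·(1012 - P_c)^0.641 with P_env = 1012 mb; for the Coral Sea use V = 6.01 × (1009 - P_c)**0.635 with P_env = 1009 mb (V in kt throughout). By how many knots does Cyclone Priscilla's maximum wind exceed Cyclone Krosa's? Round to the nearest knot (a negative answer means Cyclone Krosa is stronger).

Cyclone Priscilla: ΔP = 132; V ≈ 5.9 × 132^0.641 ≈ 134.94 kt.
Cyclone Krosa: ΔP = 54; V ≈ 6.01 × 54^0.635 ≈ 75.67 kt.
Difference ≈ 134.94 − 75.67 = 59.27 → 59 kt.

59 kt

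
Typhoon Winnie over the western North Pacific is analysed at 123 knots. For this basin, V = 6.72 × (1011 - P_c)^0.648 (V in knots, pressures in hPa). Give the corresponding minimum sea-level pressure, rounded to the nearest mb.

922 mb

ΔP = (V / 6.72)^(1/0.648) = (123/6.72)^1.543.
123/6.72 = 18.304; 18.304^1.543 ≈ 88.79 mb.
P_c = 1011 − 88.79 = 922.21 ≈ 922 mb.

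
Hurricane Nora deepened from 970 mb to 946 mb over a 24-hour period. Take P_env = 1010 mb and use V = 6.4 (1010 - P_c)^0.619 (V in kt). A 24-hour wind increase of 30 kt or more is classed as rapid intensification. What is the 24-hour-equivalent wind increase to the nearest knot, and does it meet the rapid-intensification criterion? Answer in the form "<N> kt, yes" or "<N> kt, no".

21 kt, no

V₁: ΔP = 40, V ≈ 6.4 × 40^0.619 ≈ 62.78 kt.
V₂: ΔP = 64, V ≈ 6.4 × 64^0.619 ≈ 83.99 kt.
ΔV over 24 h = 21.21 kt → 24 h equivalent = 21.21 × 24/24 ≈ 21.21 kt.
21 kt < 30 kt ⇒ not rapid intensification.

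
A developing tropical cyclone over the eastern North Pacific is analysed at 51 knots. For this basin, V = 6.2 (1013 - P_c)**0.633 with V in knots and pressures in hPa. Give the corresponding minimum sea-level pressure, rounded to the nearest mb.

ΔP = (V / 6.2)^(1/0.633) = (51/6.2)^1.580.
51/6.2 = 8.226; 8.226^1.580 ≈ 27.91 mb.
P_c = 1013 − 27.91 = 985.09 ≈ 985 mb.

985 mb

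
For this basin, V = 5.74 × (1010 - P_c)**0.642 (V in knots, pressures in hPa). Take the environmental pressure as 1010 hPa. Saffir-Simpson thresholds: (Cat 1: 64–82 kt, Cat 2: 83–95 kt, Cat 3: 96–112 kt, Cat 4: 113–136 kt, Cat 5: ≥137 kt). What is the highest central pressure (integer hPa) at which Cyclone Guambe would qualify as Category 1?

967 hPa

Category 1 begins at V = 64 kt.
Required ΔP = (64/5.74)^(1/0.642) = 11.150^1.558 ≈ 42.78 hPa.
P_c ≤ 1010 − 42.78 = 967.22, so the highest integer P_c is 967 hPa.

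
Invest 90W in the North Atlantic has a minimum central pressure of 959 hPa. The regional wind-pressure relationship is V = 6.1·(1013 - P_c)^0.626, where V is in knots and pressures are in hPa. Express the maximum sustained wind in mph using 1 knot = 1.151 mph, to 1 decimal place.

ΔP = 1013 − 959 = 54 hPa.
V ≈ 6.1 × 54^0.626 = 6.1 × 12.147 ≈ 74.098 kt.
74.098 × 1.151 ≈ 85.29 mph → 85.3 mph.

85.3 mph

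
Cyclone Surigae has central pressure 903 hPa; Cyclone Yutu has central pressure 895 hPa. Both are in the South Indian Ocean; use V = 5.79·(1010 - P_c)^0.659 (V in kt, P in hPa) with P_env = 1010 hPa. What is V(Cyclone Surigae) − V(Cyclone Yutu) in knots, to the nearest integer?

Cyclone Surigae: ΔP = 107; V ≈ 5.79 × 107^0.659 ≈ 125.90 kt.
Cyclone Yutu: ΔP = 115; V ≈ 5.79 × 115^0.659 ≈ 132.03 kt.
Difference ≈ 125.90 − 132.03 = -6.13 → -6 kt.

-6 kt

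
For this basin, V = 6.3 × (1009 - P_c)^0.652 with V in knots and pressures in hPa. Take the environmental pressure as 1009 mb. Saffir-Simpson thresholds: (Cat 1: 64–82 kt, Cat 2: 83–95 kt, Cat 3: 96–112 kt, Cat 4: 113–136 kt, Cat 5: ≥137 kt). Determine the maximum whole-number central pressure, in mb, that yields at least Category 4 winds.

Category 4 begins at V = 113 kt.
Required ΔP = (113/6.3)^(1/0.652) = 17.937^1.534 ≈ 83.74 mb.
P_c ≤ 1009 − 83.74 = 925.26, so the highest integer P_c is 925 mb.

925 mb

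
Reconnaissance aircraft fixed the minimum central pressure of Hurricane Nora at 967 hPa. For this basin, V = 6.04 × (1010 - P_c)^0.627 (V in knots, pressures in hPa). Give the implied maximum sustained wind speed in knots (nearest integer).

ΔP = 1010 − 967 = 43 hPa.
43^0.627 ≈ 10.573.
V ≈ 6.04 × 10.573 ≈ 63.9 kt.

64 kt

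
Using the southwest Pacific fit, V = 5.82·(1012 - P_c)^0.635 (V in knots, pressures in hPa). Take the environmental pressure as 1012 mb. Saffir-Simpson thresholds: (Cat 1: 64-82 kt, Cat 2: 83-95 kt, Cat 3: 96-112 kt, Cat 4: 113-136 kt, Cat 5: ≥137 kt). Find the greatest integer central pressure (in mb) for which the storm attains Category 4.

905 mb

Category 4 begins at V = 113 kt.
Required ΔP = (113/5.82)^(1/0.635) = 19.416^1.575 ≈ 106.80 mb.
P_c ≤ 1012 − 106.80 = 905.20, so the highest integer P_c is 905 mb.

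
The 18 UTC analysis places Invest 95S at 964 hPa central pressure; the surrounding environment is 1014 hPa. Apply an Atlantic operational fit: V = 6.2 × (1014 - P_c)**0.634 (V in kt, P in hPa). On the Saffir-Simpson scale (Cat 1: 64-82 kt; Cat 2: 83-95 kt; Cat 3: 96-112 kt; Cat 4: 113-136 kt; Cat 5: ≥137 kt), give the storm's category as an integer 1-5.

1

ΔP = 1014 − 964 = 50 hPa.
V ≈ 6.2 × 50^0.634 = 6.2 × 11.94 ≈ 74 kt.
74 kt falls in the Category 1 band.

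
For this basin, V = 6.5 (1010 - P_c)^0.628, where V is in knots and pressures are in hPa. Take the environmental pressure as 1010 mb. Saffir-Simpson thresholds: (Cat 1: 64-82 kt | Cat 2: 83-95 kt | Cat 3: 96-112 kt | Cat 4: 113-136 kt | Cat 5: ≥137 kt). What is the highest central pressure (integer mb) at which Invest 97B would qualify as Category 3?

Category 3 begins at V = 96 kt.
Required ΔP = (96/6.5)^(1/0.628) = 14.769^1.592 ≈ 72.78 mb.
P_c ≤ 1010 − 72.78 = 937.22, so the highest integer P_c is 937 mb.

937 mb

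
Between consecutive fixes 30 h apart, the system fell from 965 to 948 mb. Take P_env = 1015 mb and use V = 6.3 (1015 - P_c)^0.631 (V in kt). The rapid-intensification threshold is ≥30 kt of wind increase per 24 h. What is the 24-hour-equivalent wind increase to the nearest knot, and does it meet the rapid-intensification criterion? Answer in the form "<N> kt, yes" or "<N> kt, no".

V₁: ΔP = 50, V ≈ 6.3 × 50^0.631 ≈ 74.37 kt.
V₂: ΔP = 67, V ≈ 6.3 × 67^0.631 ≈ 89.45 kt.
ΔV over 30 h = 15.08 kt → 24 h equivalent = 15.08 × 24/30 ≈ 12.06 kt.
12 kt < 30 kt ⇒ not rapid intensification.

12 kt, no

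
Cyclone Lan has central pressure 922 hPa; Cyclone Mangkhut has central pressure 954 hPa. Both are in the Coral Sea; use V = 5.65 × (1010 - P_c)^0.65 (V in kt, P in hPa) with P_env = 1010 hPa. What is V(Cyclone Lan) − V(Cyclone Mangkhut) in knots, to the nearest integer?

Cyclone Lan: ΔP = 88; V ≈ 5.65 × 88^0.65 ≈ 103.74 kt.
Cyclone Mangkhut: ΔP = 56; V ≈ 5.65 × 56^0.65 ≈ 77.33 kt.
Difference ≈ 103.74 − 77.33 = 26.41 → 26 kt.

26 kt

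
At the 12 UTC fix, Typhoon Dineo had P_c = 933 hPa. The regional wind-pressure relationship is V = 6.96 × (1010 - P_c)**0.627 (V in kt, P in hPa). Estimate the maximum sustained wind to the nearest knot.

106 kt

ΔP = 1010 − 933 = 77 hPa.
77^0.627 ≈ 15.235.
V ≈ 6.96 × 15.235 ≈ 106.0 kt.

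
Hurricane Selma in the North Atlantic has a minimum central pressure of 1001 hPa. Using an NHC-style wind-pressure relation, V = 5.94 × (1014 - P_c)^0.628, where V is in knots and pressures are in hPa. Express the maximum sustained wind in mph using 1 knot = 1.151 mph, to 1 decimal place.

ΔP = 1014 − 1001 = 13 hPa.
V ≈ 5.94 × 13^0.628 = 5.94 × 5.007 ≈ 29.740 kt.
29.740 × 1.151 ≈ 34.23 mph → 34.2 mph.

34.2 mph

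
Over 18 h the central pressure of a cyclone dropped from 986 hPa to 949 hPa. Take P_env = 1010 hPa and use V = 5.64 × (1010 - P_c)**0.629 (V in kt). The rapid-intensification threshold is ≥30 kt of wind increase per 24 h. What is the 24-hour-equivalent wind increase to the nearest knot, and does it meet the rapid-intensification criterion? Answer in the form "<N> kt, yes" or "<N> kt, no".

V₁: ΔP = 24, V ≈ 5.64 × 24^0.629 ≈ 41.63 kt.
V₂: ΔP = 61, V ≈ 5.64 × 61^0.629 ≈ 74.86 kt.
ΔV over 18 h = 33.23 kt → 24 h equivalent = 33.23 × 24/18 ≈ 44.31 kt.
44 kt ≥ 30 kt ⇒ rapid intensification.

44 kt, yes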